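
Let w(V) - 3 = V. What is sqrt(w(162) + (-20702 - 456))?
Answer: I*sqrt(20993) ≈ 144.89*I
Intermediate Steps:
w(V) = 3 + V
sqrt(w(162) + (-20702 - 456)) = sqrt((3 + 162) + (-20702 - 456)) = sqrt(165 - 21158) = sqrt(-20993) = I*sqrt(20993)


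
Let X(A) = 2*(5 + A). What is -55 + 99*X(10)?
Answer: 2915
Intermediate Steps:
X(A) = 10 + 2*A
-55 + 99*X(10) = -55 + 99*(10 + 2*10) = -55 + 99*(10 + 20) = -55 + 99*30 = -55 + 2970 = 2915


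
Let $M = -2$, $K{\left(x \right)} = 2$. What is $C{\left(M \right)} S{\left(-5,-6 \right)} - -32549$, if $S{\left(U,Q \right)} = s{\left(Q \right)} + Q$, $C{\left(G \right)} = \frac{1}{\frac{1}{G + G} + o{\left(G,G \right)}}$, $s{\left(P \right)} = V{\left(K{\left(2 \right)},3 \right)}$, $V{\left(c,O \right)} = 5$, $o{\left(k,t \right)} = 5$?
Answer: $\frac{618427}{19} \approx 32549.0$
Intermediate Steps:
$s{\left(P \right)} = 5$
$C{\left(G \right)} = \frac{1}{5 + \frac{1}{2 G}}$ ($C{\left(G \right)} = \frac{1}{\frac{1}{G + G} + 5} = \frac{1}{\frac{1}{2 G} + 5} = \frac{1}{5 + \frac{1}{2 G}}$)
$S{\left(U,Q \right)} = 5 + Q$
$C{\left(M \right)} S{\left(-5,-6 \right)} - -32549 = 2 \left(-2\right) \frac{1}{1 + 10 \left(-2\right)} \left(5 - 6\right) - -32549 = 2 \left(-2\right) \frac{1}{1 - 20} \left(-1\right) + 32549 = 2 \left(-2\right) \frac{1}{-19} \left(-1\right) + 32549 = 2 \left(-2\right) \left(- \frac{1}{19}\right) \left(-1\right) + 32549 = \frac{4}{19} \left(-1\right) + 32549 = - \frac{4}{19} + 32549 = \frac{618427}{19}$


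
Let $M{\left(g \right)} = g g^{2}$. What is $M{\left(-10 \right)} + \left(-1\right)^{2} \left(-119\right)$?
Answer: $-1119$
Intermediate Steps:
$M{\left(g \right)} = g^{3}$
$M{\left(-10 \right)} + \left(-1\right)^{2} \left(-119\right) = \left(-10\right)^{3} + \left(-1\right)^{2} \left(-119\right) = -1000 + 1 \left(-119\right) = -1000 - 119 = -1119$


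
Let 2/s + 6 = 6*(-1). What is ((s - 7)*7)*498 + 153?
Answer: -24830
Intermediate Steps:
s = -⅙ (s = 2/(-6 + 6*(-1)) = 2/(-6 - 6) = 2/(-12) = 2*(-1/12) = -⅙ ≈ -0.16667)
((s - 7)*7)*498 + 153 = ((-⅙ - 7)*7)*498 + 153 = -43/6*7*498 + 153 = -301/6*498 + 153 = -24983 + 153 = -24830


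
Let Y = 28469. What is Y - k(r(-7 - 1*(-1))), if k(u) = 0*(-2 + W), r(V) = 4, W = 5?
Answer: 28469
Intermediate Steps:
k(u) = 0 (k(u) = 0*(-2 + 5) = 0*3 = 0)
Y - k(r(-7 - 1*(-1))) = 28469 - 1*0 = 28469 + 0 = 28469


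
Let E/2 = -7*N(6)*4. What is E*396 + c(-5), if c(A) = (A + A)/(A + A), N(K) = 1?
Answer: -22175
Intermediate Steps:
E = -56 (E = 2*(-7*1*4) = 2*(-7*4) = 2*(-28) = -56)
c(A) = 1 (c(A) = (2*A)/((2*A)) = (2*A)*(1/(2*A)) = 1)
E*396 + c(-5) = -56*396 + 1 = -22176 + 1 = -22175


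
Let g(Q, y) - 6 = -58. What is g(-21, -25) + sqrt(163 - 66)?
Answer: -52 + sqrt(97) ≈ -42.151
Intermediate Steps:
g(Q, y) = -52 (g(Q, y) = 6 - 58 = -52)
g(-21, -25) + sqrt(163 - 66) = -52 + sqrt(163 - 66) = -52 + sqrt(97)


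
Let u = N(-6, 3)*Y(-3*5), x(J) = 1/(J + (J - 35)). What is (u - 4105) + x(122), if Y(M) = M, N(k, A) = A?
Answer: -867349/209 ≈ -4150.0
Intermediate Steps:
x(J) = 1/(-35 + 2*J) (x(J) = 1/(J + (-35 + J)) = 1/(-35 + 2*J))
u = -45 (u = 3*(-3*5) = 3*(-15) = -45)
(u - 4105) + x(122) = (-45 - 4105) + 1/(-35 + 2*122) = -4150 + 1/(-35 + 244) = -4150 + 1/209 = -867349/209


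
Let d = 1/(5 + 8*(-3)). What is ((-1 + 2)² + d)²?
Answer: 324/361 ≈ 0.89751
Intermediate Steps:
d = -1/19 (d = 1/(5 - 24) = 1/(-19) = -1/19 ≈ -0.052632)
((-1 + 2)² + d)² = ((-1 + 2)² - 1/19)² = (1² - 1/19)² = (1 - 1/19)² = (18/19)² = 324/361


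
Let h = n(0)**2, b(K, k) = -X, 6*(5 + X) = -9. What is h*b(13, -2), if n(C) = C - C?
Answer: 0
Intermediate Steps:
X = -13/2 (X = -5 + (1/6)*(-9) = -5 - 3/2 = -13/2 ≈ -6.5000)
n(C) = 0
b(K, k) = 13/2 (b(K, k) = -1*(-13/2) = 13/2)
h = 0 (h = 0**2 = 0)
h*b(13, -2) = 0*(13/2) = 0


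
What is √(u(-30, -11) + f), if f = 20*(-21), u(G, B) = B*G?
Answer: 3*I*√10 ≈ 9.4868*I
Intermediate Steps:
f = -420
√(u(-30, -11) + f) = √(-11*(-30) - 420) = √(330 - 420) = √(-90) = 3*I*√10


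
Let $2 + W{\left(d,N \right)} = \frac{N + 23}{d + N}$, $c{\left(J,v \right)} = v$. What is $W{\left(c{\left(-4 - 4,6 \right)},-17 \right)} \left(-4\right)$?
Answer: $\frac{112}{11} \approx 10.182$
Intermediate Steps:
$W{\left(d,N \right)} = -2 + \frac{23 + N}{N + d}$ ($W{\left(d,N \right)} = -2 + \frac{N + 23}{d + N} = -2 + \frac{23 + N}{N + d}$)
$W{\left(c{\left(-4 - 4,6 \right)},-17 \right)} \left(-4\right) = \frac{23 - -17 - 12}{-17 + 6} \left(-4\right) = \frac{23 + 17 - 12}{-11} \left(-4\right) = \left(- \frac{1}{11}\right) 28 \left(-4\right) = \left(- \frac{28}{11}\right) \left(-4\right) = \frac{112}{11}$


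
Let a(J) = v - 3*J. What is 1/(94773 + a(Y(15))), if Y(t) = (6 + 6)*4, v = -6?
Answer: 1/94623 ≈ 1.0568e-5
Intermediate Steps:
Y(t) = 48 (Y(t) = 12*4 = 48)
a(J) = -6 - 3*J
1/(94773 + a(Y(15))) = 1/(94773 + (-6 - 3*48)) = 1/(94773 + (-6 - 144)) = 1/(94773 - 150) = 1/94623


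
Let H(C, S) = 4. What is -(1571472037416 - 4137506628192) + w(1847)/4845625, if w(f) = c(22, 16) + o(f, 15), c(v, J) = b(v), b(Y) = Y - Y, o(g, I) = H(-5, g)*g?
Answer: 12434041363928962388/4845625 ≈ 2.5660e+12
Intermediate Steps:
o(g, I) = 4*g
b(Y) = 0
c(v, J) = 0
w(f) = 4*f (w(f) = 0 + 4*f = 4*f)
-(1571472037416 - 4137506628192) + w(1847)/4845625 = -(1571472037416 - 4137506628192) + (4*1847)/4845625 = -3853848/(1/(1194086 + (-786319 - 1073604))) + 7388*(1/4845625) = -3853848/(1/(1194086 - 1859923)) + 7388/4845625 = -3853848/(1/(-665837)) + 7388/4845625 = -3853848/(-1/665837) + 7388/4845625 = -3853848*(-665837) + 7388/4845625 = 2566034590776 + 7388/4845625 = 12434041363928962388/4845625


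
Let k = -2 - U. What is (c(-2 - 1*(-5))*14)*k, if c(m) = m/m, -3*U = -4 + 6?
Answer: -56/3 ≈ -18.667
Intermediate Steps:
U = -⅔ (U = -(-4 + 6)/3 = -⅓*2 = -⅔ ≈ -0.66667)
k = -4/3 (k = -2 - 1*(-⅔) = -2 + ⅔ = -4/3 ≈ -1.3333)
c(m) = 1
(c(-2 - 1*(-5))*14)*k = (1*14)*(-4/3) = 14*(-4/3) = -56/3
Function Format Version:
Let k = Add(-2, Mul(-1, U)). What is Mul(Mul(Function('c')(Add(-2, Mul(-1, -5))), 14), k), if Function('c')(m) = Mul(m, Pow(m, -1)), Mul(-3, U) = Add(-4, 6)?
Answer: Rational(-56, 3) ≈ -18.667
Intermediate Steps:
U = Rational(-2, 3) (U = Mul(Rational(-1, 3), Add(-4, 6)) = Mul(Rational(-1, 3), 2) = Rational(-2, 3) ≈ -0.66667)
k = Rational(-4, 3) (k = Add(-2, Mul(-1, Rational(-2, 3))) = Add(-2, Rational(2, 3)) = Rational(-4, 3) ≈ -1.3333)
Function('c')(m) = 1
Mul(Mul(Function('c')(Add(-2, Mul(-1, -5))), 14), k) = Mul(Mul(1, 14), Rational(-4, 3)) = Mul(14, Rational(-4, 3)) = Rational(-56, 3)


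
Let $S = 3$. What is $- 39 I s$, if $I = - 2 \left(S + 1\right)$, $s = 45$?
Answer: $14040$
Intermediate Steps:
$I = -8$ ($I = - 2 \left(3 + 1\right) = \left(-2\right) 4 = -8$)
$- 39 I s = \left(-39\right) \left(-8\right) 45 = 312 \cdot 45 = 14040$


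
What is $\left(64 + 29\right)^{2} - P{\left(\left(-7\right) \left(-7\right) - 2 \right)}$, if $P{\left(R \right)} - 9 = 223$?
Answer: $8417$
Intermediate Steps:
$P{\left(R \right)} = 232$ ($P{\left(R \right)} = 9 + 223 = 232$)
$\left(64 + 29\right)^{2} - P{\left(\left(-7\right) \left(-7\right) - 2 \right)} = \left(64 + 29\right)^{2} - 232 = 93^{2} - 232 = 8649 - 232 = 8417$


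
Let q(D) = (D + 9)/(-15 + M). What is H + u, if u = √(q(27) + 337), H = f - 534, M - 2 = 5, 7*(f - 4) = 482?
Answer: -3228/7 + √1330/2 ≈ -442.91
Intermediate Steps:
f = 510/7 (f = 4 + (⅐)*482 = 4 + 482/7 = 510/7 ≈ 72.857)
M = 7 (M = 2 + 5 = 7)
q(D) = -9/8 - D/8 (q(D) = (D + 9)/(-15 + 7) = (9 + D)/(-8) = (9 + D)*(-⅛) = -9/8 - D/8)
H = -3228/7 (H = 510/7 - 534 = -3228/7 ≈ -461.14)
u = √1330/2 (u = √((-9/8 - ⅛*27) + 337) = √((-9/8 - 27/8) + 337) = √(-9/2 + 337) = √(665/2) = √1330/2 ≈ 18.235)
H + u = -3228/7 + √1330/2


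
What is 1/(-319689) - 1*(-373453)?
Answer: 119388816116/319689 ≈ 3.7345e+5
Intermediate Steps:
1/(-319689) - 1*(-373453) = -1/319689 + 373453 = 119388816116/319689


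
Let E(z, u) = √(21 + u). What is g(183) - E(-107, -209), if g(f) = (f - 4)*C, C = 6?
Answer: 1074 - 2*I*√47 ≈ 1074.0 - 13.711*I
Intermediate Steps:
g(f) = -24 + 6*f (g(f) = (f - 4)*6 = (-4 + f)*6 = -24 + 6*f)
g(183) - E(-107, -209) = (-24 + 6*183) - √(21 - 209) = (-24 + 1098) - √(-188) = 1074 - 2*I*√47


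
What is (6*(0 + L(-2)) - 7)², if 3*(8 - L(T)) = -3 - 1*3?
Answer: 2809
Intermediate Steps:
L(T) = 10 (L(T) = 8 - (-3 - 1*3)/3 = 8 - (-3 - 3)/3 = 8 - ⅓*(-6) = 8 + 2 = 10)
(6*(0 + L(-2)) - 7)² = (6*(0 + 10) - 7)² = (6*10 - 7)² = (60 - 7)² = 53² = 2809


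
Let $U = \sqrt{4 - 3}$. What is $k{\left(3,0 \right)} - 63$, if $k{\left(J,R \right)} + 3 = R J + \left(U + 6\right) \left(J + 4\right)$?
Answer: $-17$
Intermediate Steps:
$U = 1$ ($U = \sqrt{1} = 1$)
$k{\left(J,R \right)} = 25 + 7 J + J R$ ($k{\left(J,R \right)} = -3 + \left(R J + \left(1 + 6\right) \left(J + 4\right)\right) = -3 + \left(J R + 7 \left(4 + J\right)\right) = -3 + \left(J R + \left(28 + 7 J\right)\right) = -3 + \left(28 + 7 J + J R\right) = 25 + 7 J + J R$)
$k{\left(3,0 \right)} - 63 = \left(25 + 7 \cdot 3 + 3 \cdot 0\right) - 63 = \left(25 + 21 + 0\right) - 63 = 46 - 63 = -17$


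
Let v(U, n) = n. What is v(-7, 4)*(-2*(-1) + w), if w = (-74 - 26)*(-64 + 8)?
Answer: 22408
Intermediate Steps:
w = 5600 (w = -100*(-56) = 5600)
v(-7, 4)*(-2*(-1) + w) = 4*(-2*(-1) + 5600) = 4*(2 + 5600) = 4*5602 = 22408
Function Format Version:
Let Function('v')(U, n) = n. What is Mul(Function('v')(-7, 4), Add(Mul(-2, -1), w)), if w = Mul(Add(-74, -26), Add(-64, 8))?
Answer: 22408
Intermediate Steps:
w = 5600 (w = Mul(-100, -56) = 5600)
Mul(Function('v')(-7, 4), Add(Mul(-2, -1), w)) = Mul(4, Add(Mul(-2, -1), 5600)) = Mul(4, Add(2, 5600)) = Mul(4, 5602) = 22408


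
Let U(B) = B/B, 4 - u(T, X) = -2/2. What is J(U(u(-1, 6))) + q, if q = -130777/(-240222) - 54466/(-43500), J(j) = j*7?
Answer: 3830013748/435402375 ≈ 8.7965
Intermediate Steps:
u(T, X) = 5 (u(T, X) = 4 - (-2)/2 = 4 - 1*(-1) = 4 + 1 = 5)
U(B) = 1
J(j) = 7*j
q = 782197123/435402375 (q = -130777*(-1/240222) - 54466*(-1/43500) = 130777/240222 + 27233/21750 = 782197123/435402375 ≈ 1.7965)
J(U(u(-1, 6))) + q = 7*1 + 782197123/435402375 = 7 + 782197123/435402375 = 3830013748/435402375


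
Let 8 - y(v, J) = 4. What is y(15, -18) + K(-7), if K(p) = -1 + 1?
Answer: 4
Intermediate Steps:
K(p) = 0
y(v, J) = 4 (y(v, J) = 8 - 1*4 = 8 - 4 = 4)
y(15, -18) + K(-7) = 4 + 0 = 4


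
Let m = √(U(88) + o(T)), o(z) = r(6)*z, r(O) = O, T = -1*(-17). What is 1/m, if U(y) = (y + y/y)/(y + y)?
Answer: 4*√198451/18041 ≈ 0.098770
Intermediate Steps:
T = 17
o(z) = 6*z
U(y) = (1 + y)/(2*y) (U(y) = (y + 1)/((2*y)) = (1 + y)*(1/(2*y)) = (1 + y)/(2*y))
m = √198451/44 (m = √((½)*(1 + 88)/88 + 6*17) = √((½)*(1/88)*89 + 102) = √(89/176 + 102) = √(18041/176) = √198451/44 ≈ 10.125)
1/m = 1/(√198451/44) = 4*√198451/18041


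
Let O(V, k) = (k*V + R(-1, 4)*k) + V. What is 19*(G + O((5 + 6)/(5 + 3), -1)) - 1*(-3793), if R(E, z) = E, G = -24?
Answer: 3356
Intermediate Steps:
O(V, k) = V - k + V*k (O(V, k) = (k*V - k) + V = (V*k - k) + V = (-k + V*k) + V = V - k + V*k)
19*(G + O((5 + 6)/(5 + 3), -1)) - 1*(-3793) = 19*(-24 + ((5 + 6)/(5 + 3) - 1*(-1) + ((5 + 6)/(5 + 3))*(-1))) - 1*(-3793) = 19*(-24 + (11/8 + 1 + (11/8)*(-1))) + 3793 = 19*(-24 + (11/8 + 1 - 11/8)) + 3793 = 19*(-24 + 1) + 3793 = 19*(-23) + 3793 = -437 + 3793 = 3356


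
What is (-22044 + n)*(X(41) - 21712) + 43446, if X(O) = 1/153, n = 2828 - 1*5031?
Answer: 80553605183/153 ≈ 5.2649e+8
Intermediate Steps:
n = -2203 (n = 2828 - 5031 = -2203)
X(O) = 1/153
(-22044 + n)*(X(41) - 21712) + 43446 = (-22044 - 2203)*(1/153 - 21712) + 43446 = -24247*(-3321935/153) + 43446 = 80546957945/153 + 43446 = 80553605183/153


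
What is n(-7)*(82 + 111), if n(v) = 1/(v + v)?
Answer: -193/14 ≈ -13.786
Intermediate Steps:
n(v) = 1/(2*v)
n(-7)*(82 + 111) = ((½)/(-7))*(82 + 111) = ((½)*(-⅐))*193 = -1/14*193 = -193/14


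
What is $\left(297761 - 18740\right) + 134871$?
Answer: $413892$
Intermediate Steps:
$\left(297761 - 18740\right) + 134871 = 279021 + 134871 = 413892$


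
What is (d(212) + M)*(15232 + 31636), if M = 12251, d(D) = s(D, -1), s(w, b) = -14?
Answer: 573523716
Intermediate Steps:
d(D) = -14
(d(212) + M)*(15232 + 31636) = (-14 + 12251)*(15232 + 31636) = 12237*46868 = 573523716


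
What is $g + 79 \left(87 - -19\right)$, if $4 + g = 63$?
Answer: $8433$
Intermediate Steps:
$g = 59$ ($g = -4 + 63 = 59$)
$g + 79 \left(87 - -19\right) = 59 + 79 \left(87 - -19\right) = 59 + 79 \left(87 + 19\right) = 59 + 79 \cdot 106 = 59 + 8374 = 8433$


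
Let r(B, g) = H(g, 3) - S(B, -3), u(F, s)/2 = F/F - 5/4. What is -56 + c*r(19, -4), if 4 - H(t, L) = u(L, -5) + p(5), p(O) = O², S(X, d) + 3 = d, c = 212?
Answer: -3130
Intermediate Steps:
S(X, d) = -3 + d
u(F, s) = -½ (u(F, s) = 2*(F/F - 5/4) = 2*(1 - 5*¼) = 2*(1 - 5/4) = 2*(-¼) = -½)
H(t, L) = -41/2 (H(t, L) = 4 - (-½ + 5²) = 4 - (-½ + 25) = 4 - 1*49/2 = 4 - 49/2 = -41/2)
r(B, g) = -29/2 (r(B, g) = -41/2 - (-3 - 3) = -41/2 - 1*(-6) = -41/2 + 6 = -29/2)
-56 + c*r(19, -4) = -56 + 212*(-29/2) = -56 - 3074 = -3130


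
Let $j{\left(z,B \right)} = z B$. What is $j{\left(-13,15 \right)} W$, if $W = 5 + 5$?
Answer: $-1950$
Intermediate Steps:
$W = 10$
$j{\left(z,B \right)} = B z$
$j{\left(-13,15 \right)} W = 15 \left(-13\right) 10 = \left(-195\right) 10 = -1950$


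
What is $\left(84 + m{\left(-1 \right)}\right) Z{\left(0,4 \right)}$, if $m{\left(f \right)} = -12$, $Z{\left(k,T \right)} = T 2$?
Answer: $576$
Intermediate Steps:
$Z{\left(k,T \right)} = 2 T$
$\left(84 + m{\left(-1 \right)}\right) Z{\left(0,4 \right)} = \left(84 - 12\right) 2 \cdot 4 = 72 \cdot 8 = 576$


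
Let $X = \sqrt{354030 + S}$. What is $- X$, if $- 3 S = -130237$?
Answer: $- \frac{\sqrt{3576981}}{3} \approx -630.43$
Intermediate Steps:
$S = \frac{130237}{3}$ ($S = \left(- \frac{1}{3}\right) \left(-130237\right) = \frac{130237}{3} \approx 43412.0$)
$X = \frac{\sqrt{3576981}}{3}$ ($X = \sqrt{354030 + \frac{130237}{3}} = \sqrt{\frac{1192327}{3}} = \frac{\sqrt{3576981}}{3} \approx 630.43$)
$- X = - \frac{\sqrt{3576981}}{3}$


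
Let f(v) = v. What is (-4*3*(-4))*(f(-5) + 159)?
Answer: 7392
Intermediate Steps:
(-4*3*(-4))*(f(-5) + 159) = (-4*3*(-4))*(-5 + 159) = -12*(-4)*154 = 48*154 = 7392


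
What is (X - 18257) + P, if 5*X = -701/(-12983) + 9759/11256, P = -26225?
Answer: -10834039096709/243561080 ≈ -44482.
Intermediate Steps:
X = 44863851/243561080 (X = (-701/(-12983) + 9759/11256)/5 = (-701*(-1/12983) + 9759*(1/11256))/5 = (701/12983 + 3253/3752)/5 = (1/5)*(44863851/48712216) = 44863851/243561080 ≈ 0.18420)
(X - 18257) + P = (44863851/243561080 - 18257) - 26225 = -4446649773709/243561080 - 26225 = -10834039096709/243561080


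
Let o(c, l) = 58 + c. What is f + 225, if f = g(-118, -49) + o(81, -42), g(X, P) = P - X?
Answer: 433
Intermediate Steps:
f = 208 (f = (-49 - 1*(-118)) + (58 + 81) = (-49 + 118) + 139 = 69 + 139 = 208)
f + 225 = 208 + 225 = 433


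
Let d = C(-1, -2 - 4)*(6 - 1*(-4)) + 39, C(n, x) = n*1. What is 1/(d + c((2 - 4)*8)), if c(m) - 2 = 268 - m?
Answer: 1/315 ≈ 0.0031746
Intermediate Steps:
C(n, x) = n
c(m) = 270 - m (c(m) = 2 + (268 - m) = 270 - m)
d = 29 (d = -(6 - 1*(-4)) + 39 = -(6 + 4) + 39 = -1*10 + 39 = -10 + 39 = 29)
1/(d + c((2 - 4)*8)) = 1/(29 + (270 - (2 - 4)*8)) = 1/(29 + (270 - (-2)*8)) = 1/(29 + (270 - 1*(-16))) = 1/(29 + (270 + 16)) = 1/(29 + 286) = 1/315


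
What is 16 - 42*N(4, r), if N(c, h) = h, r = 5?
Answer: -194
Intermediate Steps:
16 - 42*N(4, r) = 16 - 42*5 = 16 - 210 = -194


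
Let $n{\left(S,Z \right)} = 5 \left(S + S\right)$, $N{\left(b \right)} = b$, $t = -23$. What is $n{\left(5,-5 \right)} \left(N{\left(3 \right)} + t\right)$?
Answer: $-1000$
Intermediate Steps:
$n{\left(S,Z \right)} = 10 S$ ($n{\left(S,Z \right)} = 5 \cdot 2 S = 10 S$)
$n{\left(5,-5 \right)} \left(N{\left(3 \right)} + t\right) = 10 \cdot 5 \left(3 - 23\right) = 50 \left(-20\right) = -1000$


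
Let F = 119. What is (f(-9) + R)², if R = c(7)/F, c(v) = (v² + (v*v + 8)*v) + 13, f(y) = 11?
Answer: 3132900/14161 ≈ 221.23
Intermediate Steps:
c(v) = 13 + v² + v*(8 + v²) (c(v) = (v² + (v² + 8)*v) + 13 = (v² + (8 + v²)*v) + 13 = (v² + v*(8 + v²)) + 13 = 13 + v² + v*(8 + v²))
R = 461/119 (R = (13 + 7² + 7³ + 8*7)/119 = (13 + 49 + 343 + 56)*(1/119) = 461*(1/119) = 461/119 ≈ 3.8740)
(f(-9) + R)² = (11 + 461/119)² = (1770/119)² = 3132900/14161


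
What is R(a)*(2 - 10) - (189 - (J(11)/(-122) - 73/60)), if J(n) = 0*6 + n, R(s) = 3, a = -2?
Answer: -784363/3660 ≈ -214.31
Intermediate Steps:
J(n) = n (J(n) = 0 + n = n)
R(a)*(2 - 10) - (189 - (J(11)/(-122) - 73/60)) = 3*(2 - 10) - (189 - (11/(-122) - 73/60)) = 3*(-8) - (189 - (11*(-1/122) - 73*1/60)) = -24 - (189 - (-11/122 - 73/60)) = -24 - (189 - 1*(-4783/3660)) = -24 - (189 + 4783/3660) = -24 - 1*696523/3660 = -24 - 696523/3660 = -784363/3660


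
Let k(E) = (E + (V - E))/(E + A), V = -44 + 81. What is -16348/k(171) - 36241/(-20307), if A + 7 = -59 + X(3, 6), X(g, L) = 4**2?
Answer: -40168098239/751359 ≈ -53461.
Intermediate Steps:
X(g, L) = 16
V = 37
A = -50 (A = -7 + (-59 + 16) = -7 - 43 = -50)
k(E) = 37/(-50 + E) (k(E) = (E + (37 - E))/(E - 50) = 37/(-50 + E))
-16348/k(171) - 36241/(-20307) = -16348/(37/(-50 + 171)) - 36241/(-20307) = -16348/(37/121) - 36241*(-1/20307) = -16348/(37*(1/121)) + 36241/20307 = -16348/37/121 + 36241/20307 = -16348*121/37 + 36241/20307 = -1978108/37 + 36241/20307 = -40168098239/751359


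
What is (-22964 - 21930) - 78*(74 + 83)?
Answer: -57140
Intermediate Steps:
(-22964 - 21930) - 78*(74 + 83) = -44894 - 78*157 = -44894 - 12246 = -57140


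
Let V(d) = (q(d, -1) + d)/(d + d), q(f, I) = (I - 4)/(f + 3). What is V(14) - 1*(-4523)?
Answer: 2153181/476 ≈ 4523.5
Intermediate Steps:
q(f, I) = (-4 + I)/(3 + f)
V(d) = (d - 5/(3 + d))/(2*d) (V(d) = ((-4 - 1)/(3 + d) + d)/(d + d) = (-5/(3 + d) + d)/((2*d)) = (-5/(3 + d) + d)*(1/(2*d)) = (d - 5/(3 + d))*(1/(2*d)) = (d - 5/(3 + d))/(2*d))
V(14) - 1*(-4523) = (1/2)*(-5 + 14*(3 + 14))/(14*(3 + 14)) - 1*(-4523) = (1/2)*(1/14)*(-5 + 14*17)/17 + 4523 = (1/2)*(1/14)*(1/17)*(-5 + 238) + 4523 = (1/2)*(1/14)*(1/17)*233 + 4523 = 233/476 + 4523 = 2153181/476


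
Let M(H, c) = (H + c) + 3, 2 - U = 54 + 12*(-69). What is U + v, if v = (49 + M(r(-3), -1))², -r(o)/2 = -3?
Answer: 4025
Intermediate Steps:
r(o) = 6 (r(o) = -2*(-3) = 6)
U = 776 (U = 2 - (54 + 12*(-69)) = 2 - (54 - 828) = 2 - 1*(-774) = 2 + 774 = 776)
M(H, c) = 3 + H + c
v = 3249 (v = (49 + (3 + 6 - 1))² = (49 + 8)² = 57² = 3249)
U + v = 776 + 3249 = 4025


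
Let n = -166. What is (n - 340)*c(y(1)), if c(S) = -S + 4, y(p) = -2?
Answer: -3036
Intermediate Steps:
c(S) = 4 - S
(n - 340)*c(y(1)) = (-166 - 340)*(4 - 1*(-2)) = -506*(4 + 2) = -506*6 = -3036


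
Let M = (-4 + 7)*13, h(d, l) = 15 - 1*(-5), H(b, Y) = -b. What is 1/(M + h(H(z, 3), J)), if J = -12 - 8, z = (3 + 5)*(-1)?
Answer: 1/59 ≈ 0.016949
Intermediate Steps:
z = -8 (z = 8*(-1) = -8)
J = -20
h(d, l) = 20 (h(d, l) = 15 + 5 = 20)
M = 39 (M = 3*13 = 39)
1/(M + h(H(z, 3), J)) = 1/(39 + 20) = 1/59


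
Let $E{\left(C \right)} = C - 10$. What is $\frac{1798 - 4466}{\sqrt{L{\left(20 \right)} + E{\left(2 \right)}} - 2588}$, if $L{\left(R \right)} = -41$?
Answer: $\frac{6904784}{6697793} + \frac{18676 i}{6697793} \approx 1.0309 + 0.0027884 i$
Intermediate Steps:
$E{\left(C \right)} = -10 + C$
$\frac{1798 - 4466}{\sqrt{L{\left(20 \right)} + E{\left(2 \right)}} - 2588} = \frac{1798 - 4466}{\sqrt{-41 + \left(-10 + 2\right)} - 2588} = - \frac{2668}{\sqrt{-41 - 8} - 2588} = - \frac{2668}{\sqrt{-49} - 2588} = - \frac{2668}{7 i - 2588} = - \frac{2668}{-2588 + 7 i} = - 2668 \frac{-2588 - 7 i}{6697793} = - \frac{2668 \left(-2588 - 7 i\right)}{6697793}$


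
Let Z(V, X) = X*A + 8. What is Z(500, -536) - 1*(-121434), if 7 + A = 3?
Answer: 123586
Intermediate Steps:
A = -4 (A = -7 + 3 = -4)
Z(V, X) = 8 - 4*X (Z(V, X) = X*(-4) + 8 = -4*X + 8 = 8 - 4*X)
Z(500, -536) - 1*(-121434) = (8 - 4*(-536)) - 1*(-121434) = (8 + 2144) + 121434 = 2152 + 121434 = 123586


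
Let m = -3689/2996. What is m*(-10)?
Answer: 2635/214 ≈ 12.313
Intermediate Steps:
m = -527/428 (m = -3689*1/2996 = -527/428 ≈ -1.2313)
m*(-10) = -527/428*(-10) = 2635/214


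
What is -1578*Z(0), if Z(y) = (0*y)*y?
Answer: 0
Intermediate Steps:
Z(y) = 0 (Z(y) = 0*y = 0)
-1578*Z(0) = -1578*0 = 0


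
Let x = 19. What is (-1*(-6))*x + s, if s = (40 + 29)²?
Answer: 4875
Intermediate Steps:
s = 4761 (s = 69² = 4761)
(-1*(-6))*x + s = -1*(-6)*19 + 4761 = 6*19 + 4761 = 114 + 4761 = 4875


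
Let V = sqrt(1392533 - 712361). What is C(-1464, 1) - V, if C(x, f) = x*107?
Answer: -156648 - 2*sqrt(170043) ≈ -1.5747e+5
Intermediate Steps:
C(x, f) = 107*x
V = 2*sqrt(170043) (V = sqrt(680172) = 2*sqrt(170043) ≈ 824.73)
C(-1464, 1) - V = 107*(-1464) - 2*sqrt(170043) = -156648 - 2*sqrt(170043)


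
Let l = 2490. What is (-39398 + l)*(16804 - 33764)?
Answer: 625959680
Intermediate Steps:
(-39398 + l)*(16804 - 33764) = (-39398 + 2490)*(16804 - 33764) = -36908*(-16960) = 625959680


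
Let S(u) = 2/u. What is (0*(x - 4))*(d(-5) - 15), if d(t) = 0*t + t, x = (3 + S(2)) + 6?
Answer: 0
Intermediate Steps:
x = 10 (x = (3 + 2/2) + 6 = (3 + 2*(½)) + 6 = (3 + 1) + 6 = 4 + 6 = 10)
d(t) = t (d(t) = 0 + t = t)
(0*(x - 4))*(d(-5) - 15) = (0*(10 - 4))*(-5 - 15) = (0*6)*(-20) = 0*(-20) = 0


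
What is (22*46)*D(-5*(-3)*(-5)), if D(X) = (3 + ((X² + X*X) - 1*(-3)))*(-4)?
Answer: -45564288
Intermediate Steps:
D(X) = -24 - 8*X² (D(X) = (3 + ((X² + X²) + 3))*(-4) = (3 + (2*X² + 3))*(-4) = (3 + (3 + 2*X²))*(-4) = (6 + 2*X²)*(-4) = -24 - 8*X²)
(22*46)*D(-5*(-3)*(-5)) = (22*46)*(-24 - 8*(-5*(-3)*(-5))²) = 1012*(-24 - 8*(15*(-5))²) = 1012*(-24 - 8*(-75)²) = 1012*(-24 - 8*5625) = 1012*(-24 - 45000) = 1012*(-45024) = -45564288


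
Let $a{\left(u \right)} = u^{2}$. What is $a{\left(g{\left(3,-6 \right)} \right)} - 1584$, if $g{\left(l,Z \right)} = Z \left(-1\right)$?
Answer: $-1548$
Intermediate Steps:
$g{\left(l,Z \right)} = - Z$
$a{\left(g{\left(3,-6 \right)} \right)} - 1584 = \left(\left(-1\right) \left(-6\right)\right)^{2} - 1584 = 6^{2} - 1584 = 36 - 1584 = -1548$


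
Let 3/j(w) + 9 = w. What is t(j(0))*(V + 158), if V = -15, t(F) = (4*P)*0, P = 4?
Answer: 0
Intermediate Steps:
j(w) = 3/(-9 + w)
t(F) = 0 (t(F) = (4*4)*0 = 16*0 = 0)
t(j(0))*(V + 158) = 0*(-15 + 158) = 0*143 = 0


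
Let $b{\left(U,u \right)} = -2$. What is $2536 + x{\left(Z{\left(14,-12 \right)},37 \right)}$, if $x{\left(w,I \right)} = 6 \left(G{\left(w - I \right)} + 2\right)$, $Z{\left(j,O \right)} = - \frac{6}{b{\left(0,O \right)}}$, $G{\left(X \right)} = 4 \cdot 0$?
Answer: $2548$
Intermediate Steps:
$G{\left(X \right)} = 0$
$Z{\left(j,O \right)} = 3$ ($Z{\left(j,O \right)} = - \frac{6}{-2} = \left(-6\right) \left(- \frac{1}{2}\right) = 3$)
$x{\left(w,I \right)} = 12$ ($x{\left(w,I \right)} = 6 \left(0 + 2\right) = 6 \cdot 2 = 12$)
$2536 + x{\left(Z{\left(14,-12 \right)},37 \right)} = 2536 + 12 = 2548$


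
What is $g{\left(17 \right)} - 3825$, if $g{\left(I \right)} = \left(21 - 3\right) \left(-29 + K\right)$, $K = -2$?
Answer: $-4383$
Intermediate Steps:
$g{\left(I \right)} = -558$ ($g{\left(I \right)} = \left(21 - 3\right) \left(-29 - 2\right) = 18 \left(-31\right) = -558$)
$g{\left(17 \right)} - 3825 = -558 - 3825 = -4383$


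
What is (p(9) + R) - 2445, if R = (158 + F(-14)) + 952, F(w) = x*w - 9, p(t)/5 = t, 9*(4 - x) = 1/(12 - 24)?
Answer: -73177/54 ≈ -1355.1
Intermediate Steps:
x = 433/108 (x = 4 - 1/(9*(12 - 24)) = 4 - ⅑/(-12) = 4 - ⅑*(-1/12) = 4 + 1/108 = 433/108 ≈ 4.0093)
p(t) = 5*t
F(w) = -9 + 433*w/108 (F(w) = 433*w/108 - 9 = -9 + 433*w/108)
R = 56423/54 (R = (158 + (-9 + (433/108)*(-14))) + 952 = (158 + (-9 - 3031/54)) + 952 = (158 - 3517/54) + 952 = 5015/54 + 952 = 56423/54 ≈ 1044.9)
(p(9) + R) - 2445 = (5*9 + 56423/54) - 2445 = (45 + 56423/54) - 2445 = 58853/54 - 2445 = -73177/54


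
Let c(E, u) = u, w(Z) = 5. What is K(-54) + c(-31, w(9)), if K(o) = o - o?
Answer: 5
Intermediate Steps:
K(o) = 0
K(-54) + c(-31, w(9)) = 0 + 5 = 5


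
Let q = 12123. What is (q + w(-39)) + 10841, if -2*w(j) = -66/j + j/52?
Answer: 2388207/104 ≈ 22964.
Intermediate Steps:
w(j) = 33/j - j/104 (w(j) = -(-66/j + j/52)/2 = 33/j - j/104)
(q + w(-39)) + 10841 = (12123 + (33/(-39) - 1/104*(-39))) + 10841 = (12123 + (33*(-1/39) + 3/8)) + 10841 = (12123 + (-11/13 + 3/8)) + 10841 = (12123 - 49/104) + 10841 = 1260743/104 + 10841 = 2388207/104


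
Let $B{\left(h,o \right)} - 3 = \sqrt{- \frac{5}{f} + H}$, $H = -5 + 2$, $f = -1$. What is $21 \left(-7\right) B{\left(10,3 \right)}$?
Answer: $-441 - 147 \sqrt{2} \approx -648.89$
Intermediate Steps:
$H = -3$
$B{\left(h,o \right)} = 3 + \sqrt{2}$ ($B{\left(h,o \right)} = 3 + \sqrt{- \frac{5}{-1} - 3} = 3 + \sqrt{\left(-5\right) \left(-1\right) - 3} = 3 + \sqrt{5 - 3} = 3 + \sqrt{2}$)
$21 \left(-7\right) B{\left(10,3 \right)} = 21 \left(-7\right) \left(3 + \sqrt{2}\right) = - 147 \left(3 + \sqrt{2}\right) = -441 - 147 \sqrt{2}$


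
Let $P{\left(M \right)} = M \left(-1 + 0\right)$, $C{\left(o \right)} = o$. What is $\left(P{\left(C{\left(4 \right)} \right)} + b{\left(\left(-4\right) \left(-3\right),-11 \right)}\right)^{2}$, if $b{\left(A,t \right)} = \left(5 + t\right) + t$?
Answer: $441$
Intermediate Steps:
$b{\left(A,t \right)} = 5 + 2 t$
$P{\left(M \right)} = - M$ ($P{\left(M \right)} = M \left(-1\right) = - M$)
$\left(P{\left(C{\left(4 \right)} \right)} + b{\left(\left(-4\right) \left(-3\right),-11 \right)}\right)^{2} = \left(\left(-1\right) 4 + \left(5 + 2 \left(-11\right)\right)\right)^{2} = \left(-4 + \left(5 - 22\right)\right)^{2} = \left(-4 - 17\right)^{2} = \left(-21\right)^{2} = 441$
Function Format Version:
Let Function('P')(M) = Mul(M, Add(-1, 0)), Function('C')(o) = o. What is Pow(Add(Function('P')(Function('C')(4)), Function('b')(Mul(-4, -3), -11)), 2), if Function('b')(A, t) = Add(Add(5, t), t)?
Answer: 441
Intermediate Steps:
Function('b')(A, t) = Add(5, Mul(2, t))
Function('P')(M) = Mul(-1, M) (Function('P')(M) = Mul(M, -1) = Mul(-1, M))
Pow(Add(Function('P')(Function('C')(4)), Function('b')(Mul(-4, -3), -11)), 2) = Pow(Add(Mul(-1, 4), Add(5, Mul(2, -11))), 2) = Pow(Add(-4, Add(5, -22)), 2) = Pow(Add(-4, -17), 2) = Pow(-21, 2) = 441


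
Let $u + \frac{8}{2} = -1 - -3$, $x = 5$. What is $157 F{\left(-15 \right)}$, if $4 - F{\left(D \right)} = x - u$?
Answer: $-471$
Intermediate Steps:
$u = -2$ ($u = -4 - -2 = -4 + \left(-1 + 3\right) = -4 + 2 = -2$)
$F{\left(D \right)} = -3$ ($F{\left(D \right)} = 4 - \left(5 - -2\right) = 4 - \left(5 + 2\right) = 4 - 7 = -3$)
$157 F{\left(-15 \right)} = 157 \left(-3\right) = -471$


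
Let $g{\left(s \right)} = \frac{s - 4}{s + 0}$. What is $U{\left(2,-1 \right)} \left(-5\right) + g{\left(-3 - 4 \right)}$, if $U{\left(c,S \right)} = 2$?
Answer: $- \frac{59}{7} \approx -8.4286$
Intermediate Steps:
$g{\left(s \right)} = \frac{-4 + s}{s}$
$U{\left(2,-1 \right)} \left(-5\right) + g{\left(-3 - 4 \right)} = 2 \left(-5\right) + \frac{-4 - 7}{-3 - 4} = -10 + \frac{-4 - 7}{-3 - 4} = -10 + \frac{-4 - 7}{-7} = -10 - - \frac{11}{7} = -10 + \frac{11}{7} = - \frac{59}{7}$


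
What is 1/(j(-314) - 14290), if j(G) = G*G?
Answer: 1/84306 ≈ 1.1862e-5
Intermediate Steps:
j(G) = G²
1/(j(-314) - 14290) = 1/((-314)² - 14290) = 1/(98596 - 14290) = 1/84306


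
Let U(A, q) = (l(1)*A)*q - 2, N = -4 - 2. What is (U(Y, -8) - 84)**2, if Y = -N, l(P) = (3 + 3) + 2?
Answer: 220900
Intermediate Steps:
N = -6
l(P) = 8 (l(P) = 6 + 2 = 8)
Y = 6 (Y = -1*(-6) = 6)
U(A, q) = -2 + 8*A*q (U(A, q) = (8*A)*q - 2 = 8*A*q - 2 = -2 + 8*A*q)
(U(Y, -8) - 84)**2 = ((-2 + 8*6*(-8)) - 84)**2 = ((-2 - 384) - 84)**2 = (-386 - 84)**2 = (-470)**2 = 220900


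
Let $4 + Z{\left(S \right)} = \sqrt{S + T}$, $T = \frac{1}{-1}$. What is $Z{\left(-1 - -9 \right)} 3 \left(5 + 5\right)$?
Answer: $-120 + 30 \sqrt{7} \approx -40.627$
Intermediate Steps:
$T = -1$
$Z{\left(S \right)} = -4 + \sqrt{-1 + S}$ ($Z{\left(S \right)} = -4 + \sqrt{S - 1} = -4 + \sqrt{-1 + S}$)
$Z{\left(-1 - -9 \right)} 3 \left(5 + 5\right) = \left(-4 + \sqrt{-1 - -8}\right) 3 \left(5 + 5\right) = \left(-4 + \sqrt{-1 + \left(-1 + 9\right)}\right) 3 \cdot 10 = \left(-4 + \sqrt{-1 + 8}\right) 30 = \left(-4 + \sqrt{7}\right) 30 = -120 + 30 \sqrt{7}$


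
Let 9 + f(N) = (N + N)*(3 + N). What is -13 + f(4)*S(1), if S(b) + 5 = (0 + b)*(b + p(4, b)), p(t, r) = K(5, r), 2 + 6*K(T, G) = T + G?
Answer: -509/3 ≈ -169.67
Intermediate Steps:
K(T, G) = -⅓ + G/6 + T/6 (K(T, G) = -⅓ + (T + G)/6 = -⅓ + (G + T)/6 = -⅓ + (G/6 + T/6) = -⅓ + G/6 + T/6)
p(t, r) = ½ + r/6 (p(t, r) = -⅓ + r/6 + (⅙)*5 = -⅓ + r/6 + ⅚ = ½ + r/6)
S(b) = -5 + b*(½ + 7*b/6) (S(b) = -5 + (0 + b)*(b + (½ + b/6)) = -5 + b*(½ + 7*b/6))
f(N) = -9 + 2*N*(3 + N) (f(N) = -9 + (N + N)*(3 + N) = -9 + (2*N)*(3 + N) = -9 + 2*N*(3 + N))
-13 + f(4)*S(1) = -13 + (-9 + 2*4² + 6*4)*(-5 + (½)*1 + (7/6)*1²) = -13 + (-9 + 2*16 + 24)*(-5 + ½ + (7/6)*1) = -13 + (-9 + 32 + 24)*(-5 + ½ + 7/6) = -13 + 47*(-10/3) = -13 - 470/3 = -509/3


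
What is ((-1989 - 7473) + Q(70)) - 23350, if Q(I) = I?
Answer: -32742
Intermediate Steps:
((-1989 - 7473) + Q(70)) - 23350 = ((-1989 - 7473) + 70) - 23350 = (-9462 + 70) - 23350 = -9392 - 23350 = -32742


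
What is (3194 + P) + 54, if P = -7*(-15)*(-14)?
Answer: 1778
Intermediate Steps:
P = -1470 (P = 105*(-14) = -1470)
(3194 + P) + 54 = (3194 - 1470) + 54 = 1724 + 54 = 1778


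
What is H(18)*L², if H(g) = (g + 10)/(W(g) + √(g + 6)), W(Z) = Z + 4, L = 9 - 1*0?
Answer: 12474/115 - 1134*√6/115 ≈ 84.315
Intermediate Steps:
L = 9 (L = 9 + 0 = 9)
W(Z) = 4 + Z
H(g) = (10 + g)/(4 + g + √(6 + g)) (H(g) = (g + 10)/((4 + g) + √(g + 6)) = (10 + g)/((4 + g) + √(6 + g)) = (10 + g)/(4 + g + √(6 + g)))
H(18)*L² = ((10 + 18)/(4 + 18 + √(6 + 18)))*9² = (28/(4 + 18 + √24))*81 = (28/(4 + 18 + 2*√6))*81 = (28/(22 + 2*√6))*81 = 2268/(22 + 2*√6)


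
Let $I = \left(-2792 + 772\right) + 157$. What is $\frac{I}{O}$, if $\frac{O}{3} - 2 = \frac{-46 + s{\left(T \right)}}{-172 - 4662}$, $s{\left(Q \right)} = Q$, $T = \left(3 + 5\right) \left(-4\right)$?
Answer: $- \frac{1500957}{4873} \approx -308.02$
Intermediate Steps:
$T = -32$ ($T = 8 \left(-4\right) = -32$)
$I = -1863$ ($I = -2020 + 157 = -1863$)
$O = \frac{14619}{2417}$ ($O = 6 + 3 \frac{-46 - 32}{-172 - 4662} = 6 + 3 \left(- \frac{78}{-4834}\right) = 6 + 3 \left(\left(-78\right) \left(- \frac{1}{4834}\right)\right) = 6 + 3 \cdot \frac{39}{2417} = 6 + \frac{117}{2417} = \frac{14619}{2417} \approx 6.0484$)
$\frac{I}{O} = - \frac{1863}{\frac{14619}{2417}} = \left(-1863\right) \frac{2417}{14619} = - \frac{1500957}{4873}$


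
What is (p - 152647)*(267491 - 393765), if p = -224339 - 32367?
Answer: 51690640722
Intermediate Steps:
p = -256706
(p - 152647)*(267491 - 393765) = (-256706 - 152647)*(267491 - 393765) = -409353*(-126274) = 51690640722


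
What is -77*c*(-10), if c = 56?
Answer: 43120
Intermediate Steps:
-77*c*(-10) = -77*56*(-10) = -4312*(-10) = 43120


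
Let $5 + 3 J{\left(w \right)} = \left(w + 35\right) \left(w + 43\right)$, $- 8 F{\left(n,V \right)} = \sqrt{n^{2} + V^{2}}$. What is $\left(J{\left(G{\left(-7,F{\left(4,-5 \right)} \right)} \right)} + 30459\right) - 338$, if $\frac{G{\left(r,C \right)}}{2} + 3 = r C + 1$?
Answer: $\frac{489027}{16} + \frac{245 \sqrt{41}}{6} \approx 30826.0$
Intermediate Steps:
$F{\left(n,V \right)} = - \frac{\sqrt{V^{2} + n^{2}}}{8}$ ($F{\left(n,V \right)} = - \frac{\sqrt{n^{2} + V^{2}}}{8} = - \frac{\sqrt{V^{2} + n^{2}}}{8}$)
$G{\left(r,C \right)} = -4 + 2 C r$ ($G{\left(r,C \right)} = -6 + 2 \left(r C + 1\right) = -6 + 2 \left(C r + 1\right) = -6 + 2 \left(1 + C r\right) = -6 + \left(2 + 2 C r\right) = -4 + 2 C r$)
$J{\left(w \right)} = - \frac{5}{3} + \frac{\left(35 + w\right) \left(43 + w\right)}{3}$ ($J{\left(w \right)} = - \frac{5}{3} + \frac{\left(w + 35\right) \left(w + 43\right)}{3} = - \frac{5}{3} + \frac{\left(35 + w\right) \left(43 + w\right)}{3}$)
$\left(J{\left(G{\left(-7,F{\left(4,-5 \right)} \right)} \right)} + 30459\right) - 338 = \left(\left(500 + 26 \left(-4 + 2 \left(- \frac{\sqrt{\left(-5\right)^{2} + 4^{2}}}{8}\right) \left(-7\right)\right) + \frac{\left(-4 + 2 \left(- \frac{\sqrt{\left(-5\right)^{2} + 4^{2}}}{8}\right) \left(-7\right)\right)^{2}}{3}\right) + 30459\right) - 338 = \left(\left(500 + 26 \left(-4 + 2 \left(- \frac{\sqrt{25 + 16}}{8}\right) \left(-7\right)\right) + \frac{\left(-4 + 2 \left(- \frac{\sqrt{25 + 16}}{8}\right) \left(-7\right)\right)^{2}}{3}\right) + 30459\right) - 338 = \left(\left(500 + 26 \left(-4 + 2 \left(- \frac{\sqrt{41}}{8}\right) \left(-7\right)\right) + \frac{\left(-4 + 2 \left(- \frac{\sqrt{41}}{8}\right) \left(-7\right)\right)^{2}}{3}\right) + 30459\right) - 338 = \left(\left(500 + 26 \left(-4 + \frac{7 \sqrt{41}}{4}\right) + \frac{\left(-4 + \frac{7 \sqrt{41}}{4}\right)^{2}}{3}\right) + 30459\right) - 338 = \left(\left(500 - \left(104 - \frac{91 \sqrt{41}}{2}\right) + \frac{\left(-4 + \frac{7 \sqrt{41}}{4}\right)^{2}}{3}\right) + 30459\right) - 338 = \left(\left(396 + \frac{\left(-4 + \frac{7 \sqrt{41}}{4}\right)^{2}}{3} + \frac{91 \sqrt{41}}{2}\right) + 30459\right) - 338 = \left(30855 + \frac{\left(-4 + \frac{7 \sqrt{41}}{4}\right)^{2}}{3} + \frac{91 \sqrt{41}}{2}\right) - 338 = 30517 + \frac{\left(-4 + \frac{7 \sqrt{41}}{4}\right)^{2}}{3} + \frac{91 \sqrt{41}}{2}$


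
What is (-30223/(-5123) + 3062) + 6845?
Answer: 50783784/5123 ≈ 9912.9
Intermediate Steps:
(-30223/(-5123) + 3062) + 6845 = (-30223*(-1/5123) + 3062) + 6845 = (30223/5123 + 3062) + 6845 = 15716849/5123 + 6845 = 50783784/5123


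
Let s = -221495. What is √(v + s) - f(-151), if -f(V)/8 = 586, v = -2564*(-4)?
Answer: 4688 + 21*I*√479 ≈ 4688.0 + 459.61*I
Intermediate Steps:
v = 10256
f(V) = -4688 (f(V) = -8*586 = -4688)
√(v + s) - f(-151) = √(10256 - 221495) - 1*(-4688) = √(-211239) + 4688 = 21*I*√479 + 4688 = 4688 + 21*I*√479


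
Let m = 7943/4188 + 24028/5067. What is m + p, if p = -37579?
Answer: -265769300213/7073532 ≈ -37572.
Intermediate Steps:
m = 46958815/7073532 (m = 7943*(1/4188) + 24028*(1/5067) = 7943/4188 + 24028/5067 = 46958815/7073532 ≈ 6.6387)
m + p = 46958815/7073532 - 37579 = -265769300213/7073532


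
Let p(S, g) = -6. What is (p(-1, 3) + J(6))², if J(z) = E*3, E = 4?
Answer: 36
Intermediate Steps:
J(z) = 12 (J(z) = 4*3 = 12)
(p(-1, 3) + J(6))² = (-6 + 12)² = 6² = 36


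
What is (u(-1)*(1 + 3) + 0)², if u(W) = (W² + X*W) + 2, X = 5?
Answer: 64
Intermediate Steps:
u(W) = 2 + W² + 5*W (u(W) = (W² + 5*W) + 2 = 2 + W² + 5*W)
(u(-1)*(1 + 3) + 0)² = ((2 + (-1)² + 5*(-1))*(1 + 3) + 0)² = ((2 + 1 - 5)*4 + 0)² = (-2*4 + 0)² = (-8 + 0)² = (-8)² = 64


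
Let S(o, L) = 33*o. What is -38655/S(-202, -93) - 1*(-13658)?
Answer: 30360961/2222 ≈ 13664.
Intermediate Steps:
-38655/S(-202, -93) - 1*(-13658) = -38655/(33*(-202)) - 1*(-13658) = -38655/(-6666) + 13658 = -38655*(-1/6666) + 13658 = 12885/2222 + 13658 = 30360961/2222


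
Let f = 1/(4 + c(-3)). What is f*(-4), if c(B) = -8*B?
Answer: -1/7 ≈ -0.14286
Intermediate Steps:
f = 1/28 (f = 1/(4 - 8*(-3)) = 1/(4 + 24) = 1/28 ≈ 0.035714)
f*(-4) = (1/28)*(-4) = -1/7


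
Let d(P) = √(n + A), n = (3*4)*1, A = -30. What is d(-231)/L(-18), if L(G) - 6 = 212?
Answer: 3*I*√2/218 ≈ 0.019462*I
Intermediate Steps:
L(G) = 218 (L(G) = 6 + 212 = 218)
n = 12 (n = 12*1 = 12)
d(P) = 3*I*√2 (d(P) = √(12 - 30) = √(-18) = 3*I*√2)
d(-231)/L(-18) = (3*I*√2)/218 = (3*I*√2)*(1/218) = 3*I*√2/218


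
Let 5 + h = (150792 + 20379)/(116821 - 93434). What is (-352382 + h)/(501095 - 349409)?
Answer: -45280789/19491651 ≈ -2.3231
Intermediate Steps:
h = 596/257 (h = -5 + (150792 + 20379)/(116821 - 93434) = -5 + 171171/23387 = -5 + 171171*(1/23387) = -5 + 1881/257 = 596/257 ≈ 2.3191)
(-352382 + h)/(501095 - 349409) = (-352382 + 596/257)/(501095 - 349409) = -90561578/257/151686 = -90561578/257*1/151686 = -45280789/19491651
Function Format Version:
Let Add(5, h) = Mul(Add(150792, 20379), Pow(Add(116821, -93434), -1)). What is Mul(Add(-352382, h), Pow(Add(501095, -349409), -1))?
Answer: Rational(-45280789, 19491651) ≈ -2.3231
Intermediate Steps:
h = Rational(596, 257) (h = Add(-5, Mul(Add(150792, 20379), Pow(Add(116821, -93434), -1))) = Add(-5, Mul(171171, Pow(23387, -1))) = Add(-5, Mul(171171, Rational(1, 23387))) = Add(-5, Rational(1881, 257)) = Rational(596, 257) ≈ 2.3191)
Mul(Add(-352382, h), Pow(Add(501095, -349409), -1)) = Mul(Add(-352382, Rational(596, 257)), Pow(Add(501095, -349409), -1)) = Mul(Rational(-90561578, 257), Pow(151686, -1)) = Mul(Rational(-90561578, 257), Rational(1, 151686)) = Rational(-45280789, 19491651)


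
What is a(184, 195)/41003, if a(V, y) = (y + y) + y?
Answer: 585/41003 ≈ 0.014267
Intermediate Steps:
a(V, y) = 3*y (a(V, y) = 2*y + y = 3*y)
a(184, 195)/41003 = (3*195)/41003 = 585*(1/41003) = 585/41003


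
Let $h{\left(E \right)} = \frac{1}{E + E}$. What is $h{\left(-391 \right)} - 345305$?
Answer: $- \frac{270028511}{782} \approx -3.4531 \cdot 10^{5}$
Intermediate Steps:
$h{\left(E \right)} = \frac{1}{2 E}$
$h{\left(-391 \right)} - 345305 = \frac{1}{2 \left(-391\right)} - 345305 = \frac{1}{2} \left(- \frac{1}{391}\right) - 345305 = - \frac{1}{782} - 345305 = - \frac{270028511}{782}$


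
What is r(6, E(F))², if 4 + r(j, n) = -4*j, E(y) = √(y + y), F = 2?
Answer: 784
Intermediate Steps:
E(y) = √2*√y (E(y) = √(2*y) = √2*√y)
r(j, n) = -4 - 4*j
r(6, E(F))² = (-4 - 4*6)² = (-4 - 24)² = (-28)² = 784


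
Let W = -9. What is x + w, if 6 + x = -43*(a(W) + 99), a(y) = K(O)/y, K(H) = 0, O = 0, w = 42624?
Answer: 38361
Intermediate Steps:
a(y) = 0 (a(y) = 0/y = 0)
x = -4263 (x = -6 - 43*(0 + 99) = -6 - 43*99 = -6 - 4257 = -4263)
x + w = -4263 + 42624 = 38361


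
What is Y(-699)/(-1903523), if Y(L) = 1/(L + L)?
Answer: 1/2661125154 ≈ 3.7578e-10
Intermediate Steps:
Y(L) = 1/(2*L)
Y(-699)/(-1903523) = ((1/2)/(-699))/(-1903523) = ((1/2)*(-1/699))*(-1/1903523) = -1/1398*(-1/1903523) = 1/2661125154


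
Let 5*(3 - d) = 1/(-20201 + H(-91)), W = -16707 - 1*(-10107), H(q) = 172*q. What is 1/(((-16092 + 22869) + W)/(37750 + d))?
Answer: 6767791546/31729905 ≈ 213.29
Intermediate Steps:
W = -6600 (W = -16707 + 10107 = -6600)
d = 537796/179265 (d = 3 - 1/(5*(-20201 + 172*(-91))) = 3 - 1/(5*(-20201 - 15652)) = 3 - 1/5/(-35853) = 3 - 1/5*(-1/35853) = 3 + 1/179265 = 537796/179265 ≈ 3.0000)
1/(((-16092 + 22869) + W)/(37750 + d)) = 1/(((-16092 + 22869) - 6600)/(37750 + 537796/179265)) = 1/((6777 - 6600)/(6767791546/179265)) = 1/(177*(179265/6767791546)) = 1/(31729905/6767791546) = 6767791546/31729905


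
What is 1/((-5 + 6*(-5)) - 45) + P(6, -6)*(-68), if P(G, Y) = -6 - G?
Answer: 65279/80 ≈ 815.99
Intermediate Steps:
1/((-5 + 6*(-5)) - 45) + P(6, -6)*(-68) = 1/((-5 + 6*(-5)) - 45) + (-6 - 1*6)*(-68) = 1/((-5 - 30) - 45) + (-6 - 6)*(-68) = 1/(-35 - 45) - 12*(-68) = 1/(-80) + 816 = -1/80 + 816 = 65279/80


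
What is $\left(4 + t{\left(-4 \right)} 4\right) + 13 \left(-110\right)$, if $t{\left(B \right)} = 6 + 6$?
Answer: $-1378$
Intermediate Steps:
$t{\left(B \right)} = 12$
$\left(4 + t{\left(-4 \right)} 4\right) + 13 \left(-110\right) = \left(4 + 12 \cdot 4\right) + 13 \left(-110\right) = \left(4 + 48\right) - 1430 = 52 - 1430 = -1378$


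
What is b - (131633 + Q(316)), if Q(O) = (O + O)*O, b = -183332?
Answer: -514677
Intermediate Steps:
Q(O) = 2*O² (Q(O) = (2*O)*O = 2*O²)
b - (131633 + Q(316)) = -183332 - (131633 + 2*316²) = -183332 - (131633 + 2*99856) = -183332 - (131633 + 199712) = -183332 - 1*331345 = -183332 - 331345 = -514677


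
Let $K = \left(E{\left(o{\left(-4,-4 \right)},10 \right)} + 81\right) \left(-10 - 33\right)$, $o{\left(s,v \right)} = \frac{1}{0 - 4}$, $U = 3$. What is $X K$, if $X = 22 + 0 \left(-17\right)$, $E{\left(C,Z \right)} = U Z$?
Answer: $-105006$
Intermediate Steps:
$o{\left(s,v \right)} = - \frac{1}{4}$ ($o{\left(s,v \right)} = \frac{1}{-4} = - \frac{1}{4}$)
$E{\left(C,Z \right)} = 3 Z$
$X = 22$ ($X = 22 + 0 = 22$)
$K = -4773$ ($K = \left(3 \cdot 10 + 81\right) \left(-10 - 33\right) = \left(30 + 81\right) \left(-43\right) = 111 \left(-43\right) = -4773$)
$X K = 22 \left(-4773\right) = -105006$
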